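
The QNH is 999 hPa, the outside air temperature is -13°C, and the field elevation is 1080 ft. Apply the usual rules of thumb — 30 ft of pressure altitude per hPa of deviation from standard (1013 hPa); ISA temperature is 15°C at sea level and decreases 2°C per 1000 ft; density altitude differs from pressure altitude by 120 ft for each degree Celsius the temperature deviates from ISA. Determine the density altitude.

Pressure altitude = 1080 + (1013 − 999) × 30 = 1080 + (+420) = 1500 ft.
ISA temperature at 1500 ft = 15 − 2 × (1500/1000) = 12°C.
ISA deviation = -13 − 12 = -25°C.
Density altitude = 1500 + 120 × (-25) = -1500 ft.

-1500 ft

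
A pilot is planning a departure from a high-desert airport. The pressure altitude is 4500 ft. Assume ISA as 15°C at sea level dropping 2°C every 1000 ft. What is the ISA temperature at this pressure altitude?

6°C

ISA temperature = 15 − 2 × (4500/1000) = 15 − 9 = 6°C.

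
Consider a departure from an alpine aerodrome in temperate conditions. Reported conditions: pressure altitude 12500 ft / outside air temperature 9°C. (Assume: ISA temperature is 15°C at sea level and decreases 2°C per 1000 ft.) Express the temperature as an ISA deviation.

ISA+19°C

ISA temperature at 12500 ft = 15 − 2 × (12500/1000) = -10°C.
Deviation = OAT − ISA = 9 − (-10) = +19°C.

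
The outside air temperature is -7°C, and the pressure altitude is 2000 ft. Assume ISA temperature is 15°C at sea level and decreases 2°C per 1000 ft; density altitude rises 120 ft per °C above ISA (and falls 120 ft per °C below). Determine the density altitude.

-160 ft

ISA temperature at 2000 ft = 15 − 2 × (2000/1000) = 11°C.
ISA deviation = -7 − 11 = -18°C.
Density altitude = 2000 + 120 × (-18) = 2000 + (-2160) = -160 ft.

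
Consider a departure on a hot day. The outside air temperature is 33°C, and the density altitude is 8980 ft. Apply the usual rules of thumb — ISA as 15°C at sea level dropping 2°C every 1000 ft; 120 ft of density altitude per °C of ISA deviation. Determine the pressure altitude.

DA = PA + 120 × (OAT − (15 − 2·PA/1000)) = PA + 120·OAT − 1800 + 0.24·PA = 1.24·PA + 120·OAT − 1800.
So 1.24·PA = 8980 − 120 × 33 + 1800 = 6820.
PA = 6820 / 1.24 = 5500 ft.

5500 ft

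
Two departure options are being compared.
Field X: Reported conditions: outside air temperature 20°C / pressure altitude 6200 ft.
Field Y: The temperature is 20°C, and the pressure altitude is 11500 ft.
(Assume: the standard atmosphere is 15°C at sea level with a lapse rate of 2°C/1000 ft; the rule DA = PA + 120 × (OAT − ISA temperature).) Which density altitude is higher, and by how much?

Field X: ISA temp = 2.6°C, deviation +17.4°C, DA = 6200 + 120 × 17.4 = 8288 ft.
Field Y: ISA temp = -8°C, deviation +28°C, DA = 11500 + 120 × 28 = 14860 ft.
Field Y is higher by 14860 − 8288 = 6572 ft.

Field Y by 6572 ft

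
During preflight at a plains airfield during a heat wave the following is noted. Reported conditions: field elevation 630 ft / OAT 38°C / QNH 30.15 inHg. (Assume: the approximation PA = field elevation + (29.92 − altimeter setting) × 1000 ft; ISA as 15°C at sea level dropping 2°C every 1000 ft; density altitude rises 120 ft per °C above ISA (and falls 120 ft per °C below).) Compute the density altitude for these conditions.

3256 ft

Pressure altitude = 630 + (29.92 − 30.15) × 1000 = 630 + (-230) = 400 ft.
ISA temperature at 400 ft = 15 − 2 × (400/1000) = 14.2°C.
ISA deviation = 38 − 14.2 = +23.8°C.
Density altitude = 400 + 120 × (23.8) = 3256 ft.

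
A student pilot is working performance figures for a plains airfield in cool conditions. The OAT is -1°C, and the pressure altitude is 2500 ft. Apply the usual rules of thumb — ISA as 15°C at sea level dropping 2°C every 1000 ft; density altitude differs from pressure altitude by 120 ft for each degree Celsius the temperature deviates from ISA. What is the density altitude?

ISA temperature at 2500 ft = 15 − 2 × (2500/1000) = 10°C.
ISA deviation = -1 − 10 = -11°C.
Density altitude = 2500 + 120 × (-11) = 2500 + (-1320) = 1180 ft.

1180 ft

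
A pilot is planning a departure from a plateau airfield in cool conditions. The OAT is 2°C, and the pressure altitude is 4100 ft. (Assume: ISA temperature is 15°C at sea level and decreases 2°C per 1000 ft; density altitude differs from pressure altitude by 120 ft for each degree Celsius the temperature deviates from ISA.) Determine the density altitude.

3524 ft

ISA temperature at 4100 ft = 15 − 2 × (4100/1000) = 6.8°C.
ISA deviation = 2 − 6.8 = -4.8°C.
Density altitude = 4100 + 120 × (-4.8) = 4100 + (-576) = 3524 ft.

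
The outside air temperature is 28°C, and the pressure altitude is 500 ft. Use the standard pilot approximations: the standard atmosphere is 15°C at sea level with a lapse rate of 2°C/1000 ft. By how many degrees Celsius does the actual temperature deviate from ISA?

ISA temperature at 500 ft = 15 − 2 × (500/1000) = 14°C.
Deviation = OAT − ISA = 28 − 14 = +14°C.

ISA+14°C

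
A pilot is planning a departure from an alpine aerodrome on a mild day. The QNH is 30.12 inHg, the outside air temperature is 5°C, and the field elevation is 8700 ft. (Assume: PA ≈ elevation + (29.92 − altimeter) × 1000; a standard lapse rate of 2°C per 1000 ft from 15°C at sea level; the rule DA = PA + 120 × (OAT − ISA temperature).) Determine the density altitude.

Pressure altitude = 8700 + (29.92 − 30.12) × 1000 = 8700 + (-200) = 8500 ft.
ISA temperature at 8500 ft = 15 − 2 × (8500/1000) = -2°C.
ISA deviation = 5 − (-2) = +7°C.
Density altitude = 8500 + 120 × (7) = 9340 ft.

9340 ft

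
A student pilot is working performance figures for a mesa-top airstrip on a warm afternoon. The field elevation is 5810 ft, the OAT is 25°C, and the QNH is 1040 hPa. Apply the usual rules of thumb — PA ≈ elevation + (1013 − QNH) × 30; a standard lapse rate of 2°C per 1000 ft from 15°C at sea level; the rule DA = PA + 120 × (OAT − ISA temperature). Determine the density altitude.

7400 ft

Pressure altitude = 5810 + (1013 − 1040) × 30 = 5810 + (-810) = 5000 ft.
ISA temperature at 5000 ft = 15 − 2 × (5000/1000) = 5°C.
ISA deviation = 25 − 5 = +20°C.
Density altitude = 5000 + 120 × (20) = 7400 ft.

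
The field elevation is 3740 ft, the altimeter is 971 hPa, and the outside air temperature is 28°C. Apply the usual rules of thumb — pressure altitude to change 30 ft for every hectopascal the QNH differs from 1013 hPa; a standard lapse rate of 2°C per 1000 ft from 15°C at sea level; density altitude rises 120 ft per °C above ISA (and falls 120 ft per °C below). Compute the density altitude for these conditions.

7760 ft

Pressure altitude = 3740 + (1013 − 971) × 30 = 3740 + (+1260) = 5000 ft.
ISA temperature at 5000 ft = 15 − 2 × (5000/1000) = 5°C.
ISA deviation = 28 − 5 = +23°C.
Density altitude = 5000 + 120 × (23) = 7760 ft.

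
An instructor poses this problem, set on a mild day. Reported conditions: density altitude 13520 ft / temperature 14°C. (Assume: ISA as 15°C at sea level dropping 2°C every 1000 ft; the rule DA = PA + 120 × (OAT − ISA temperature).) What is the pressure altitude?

DA = PA + 120 × (OAT − (15 − 2·PA/1000)) = PA + 120·OAT − 1800 + 0.24·PA = 1.24·PA + 120·OAT − 1800.
So 1.24·PA = 13520 − 120 × 14 + 1800 = 13640.
PA = 13640 / 1.24 = 11000 ft.

11000 ft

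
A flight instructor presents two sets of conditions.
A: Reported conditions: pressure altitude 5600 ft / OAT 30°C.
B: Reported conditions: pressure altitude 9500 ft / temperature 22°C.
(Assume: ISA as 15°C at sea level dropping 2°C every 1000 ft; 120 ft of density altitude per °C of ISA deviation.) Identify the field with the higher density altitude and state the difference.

B by 3876 ft

A: ISA temp = 3.8°C, deviation +26.2°C, DA = 5600 + 120 × 26.2 = 8744 ft.
B: ISA temp = -4°C, deviation +26°C, DA = 9500 + 120 × 26 = 12620 ft.
B is higher by 12620 − 8744 = 3876 ft.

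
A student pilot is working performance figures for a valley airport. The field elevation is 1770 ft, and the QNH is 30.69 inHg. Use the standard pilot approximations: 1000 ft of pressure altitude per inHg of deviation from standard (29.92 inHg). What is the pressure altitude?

1000 ft

Pressure correction = (29.92 − 30.69) × 1000 = -770 ft.
Pressure altitude = 1770 + (-770) = 1000 ft.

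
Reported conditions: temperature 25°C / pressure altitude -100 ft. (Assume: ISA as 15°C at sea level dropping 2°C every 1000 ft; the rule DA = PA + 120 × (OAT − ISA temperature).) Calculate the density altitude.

1076 ft

ISA temperature at -100 ft = 15 − 2 × (-100/1000) = 15.2°C.
ISA deviation = 25 − 15.2 = +9.8°C.
Density altitude = -100 + 120 × (9.8) = -100 + (+1176) = 1076 ft.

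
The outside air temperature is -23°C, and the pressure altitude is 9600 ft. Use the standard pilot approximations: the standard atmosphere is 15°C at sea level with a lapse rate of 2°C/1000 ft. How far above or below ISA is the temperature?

ISA-18.8°C

ISA temperature at 9600 ft = 15 − 2 × (9600/1000) = -4.2°C.
Deviation = OAT − ISA = -23 − (-4.2) = -18.8°C.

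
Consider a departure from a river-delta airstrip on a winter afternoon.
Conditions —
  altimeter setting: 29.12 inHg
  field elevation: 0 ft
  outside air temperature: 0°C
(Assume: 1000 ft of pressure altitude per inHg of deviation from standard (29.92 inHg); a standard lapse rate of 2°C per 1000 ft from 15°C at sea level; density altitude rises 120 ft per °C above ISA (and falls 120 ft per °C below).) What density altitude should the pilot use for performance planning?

-808 ft

Pressure altitude = 0 + (29.92 − 29.12) × 1000 = 0 + (+800) = 800 ft.
ISA temperature at 800 ft = 15 − 2 × (800/1000) = 13.4°C.
ISA deviation = 0 − 13.4 = -13.4°C.
Density altitude = 800 + 120 × (-13.4) = -808 ft.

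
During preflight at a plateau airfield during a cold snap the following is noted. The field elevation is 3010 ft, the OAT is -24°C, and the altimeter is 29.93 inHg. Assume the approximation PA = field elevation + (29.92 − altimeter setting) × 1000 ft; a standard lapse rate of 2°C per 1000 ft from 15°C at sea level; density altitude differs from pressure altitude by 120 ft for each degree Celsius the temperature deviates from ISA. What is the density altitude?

-960 ft

Pressure altitude = 3010 + (29.92 − 29.93) × 1000 = 3010 + (-10) = 3000 ft.
ISA temperature at 3000 ft = 15 − 2 × (3000/1000) = 9°C.
ISA deviation = -24 − 9 = -33°C.
Density altitude = 3000 + 120 × (-33) = -960 ft.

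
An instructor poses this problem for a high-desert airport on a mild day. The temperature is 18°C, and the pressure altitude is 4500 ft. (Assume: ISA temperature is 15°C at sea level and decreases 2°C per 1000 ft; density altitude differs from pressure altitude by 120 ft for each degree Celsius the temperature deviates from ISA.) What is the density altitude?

ISA temperature at 4500 ft = 15 − 2 × (4500/1000) = 6°C.
ISA deviation = 18 − 6 = +12°C.
Density altitude = 4500 + 120 × (12) = 4500 + (+1440) = 5940 ft.

5940 ft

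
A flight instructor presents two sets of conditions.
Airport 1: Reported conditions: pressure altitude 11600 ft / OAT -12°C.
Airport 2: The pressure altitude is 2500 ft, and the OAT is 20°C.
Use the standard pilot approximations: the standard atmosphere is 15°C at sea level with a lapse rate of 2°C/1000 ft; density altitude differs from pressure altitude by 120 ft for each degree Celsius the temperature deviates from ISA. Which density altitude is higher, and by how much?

Airport 1: ISA temp = -8.2°C, deviation -3.8°C, DA = 11600 + 120 × (-3.8) = 11144 ft.
Airport 2: ISA temp = 10°C, deviation +10°C, DA = 2500 + 120 × 10 = 3700 ft.
Airport 1 is higher by 11144 − 3700 = 7444 ft.

Airport 1 by 7444 ft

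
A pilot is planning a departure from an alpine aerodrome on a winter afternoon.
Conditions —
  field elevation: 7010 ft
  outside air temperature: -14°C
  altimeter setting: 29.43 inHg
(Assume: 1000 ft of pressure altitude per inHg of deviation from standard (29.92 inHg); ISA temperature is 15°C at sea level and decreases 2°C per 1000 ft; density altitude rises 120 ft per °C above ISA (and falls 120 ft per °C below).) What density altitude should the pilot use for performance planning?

Pressure altitude = 7010 + (29.92 − 29.43) × 1000 = 7010 + (+490) = 7500 ft.
ISA temperature at 7500 ft = 15 − 2 × (7500/1000) = 0°C.
ISA deviation = -14 − 0 = -14°C.
Density altitude = 7500 + 120 × (-14) = 5820 ft.

5820 ft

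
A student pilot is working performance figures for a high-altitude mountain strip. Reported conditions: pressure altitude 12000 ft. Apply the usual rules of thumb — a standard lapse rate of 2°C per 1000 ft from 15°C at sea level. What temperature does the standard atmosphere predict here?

ISA temperature = 15 − 2 × (12000/1000) = 15 − 24 = -9°C.

-9°C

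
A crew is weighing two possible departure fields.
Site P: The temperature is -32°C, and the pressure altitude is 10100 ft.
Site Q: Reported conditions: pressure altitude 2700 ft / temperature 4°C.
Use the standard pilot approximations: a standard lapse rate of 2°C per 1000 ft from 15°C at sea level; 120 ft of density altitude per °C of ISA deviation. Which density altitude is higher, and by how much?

Site P: ISA temp = -5.2°C, deviation -26.8°C, DA = 10100 + 120 × (-26.8) = 6884 ft.
Site Q: ISA temp = 9.6°C, deviation -5.6°C, DA = 2700 + 120 × (-5.6) = 2028 ft.
Site P is higher by 6884 − 2028 = 4856 ft.

Site P by 4856 ft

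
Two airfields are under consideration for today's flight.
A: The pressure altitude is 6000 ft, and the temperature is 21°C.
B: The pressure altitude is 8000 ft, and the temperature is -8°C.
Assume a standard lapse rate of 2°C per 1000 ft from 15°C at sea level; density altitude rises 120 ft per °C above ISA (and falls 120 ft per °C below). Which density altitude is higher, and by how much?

A: ISA temp = 3°C, deviation +18°C, DA = 6000 + 120 × 18 = 8160 ft.
B: ISA temp = -1°C, deviation -7°C, DA = 8000 + 120 × (-7) = 7160 ft.
A is higher by 8160 − 7160 = 1000 ft.

A by 1000 ft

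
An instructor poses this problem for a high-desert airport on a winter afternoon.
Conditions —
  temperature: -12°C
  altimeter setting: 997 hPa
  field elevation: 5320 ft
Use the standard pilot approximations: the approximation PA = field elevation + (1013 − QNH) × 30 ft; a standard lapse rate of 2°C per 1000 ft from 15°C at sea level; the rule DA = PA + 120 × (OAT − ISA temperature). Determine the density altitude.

3952 ft

Pressure altitude = 5320 + (1013 − 997) × 30 = 5320 + (+480) = 5800 ft.
ISA temperature at 5800 ft = 15 − 2 × (5800/1000) = 3.4°C.
ISA deviation = -12 − 3.4 = -15.4°C.
Density altitude = 5800 + 120 × (-15.4) = 3952 ft.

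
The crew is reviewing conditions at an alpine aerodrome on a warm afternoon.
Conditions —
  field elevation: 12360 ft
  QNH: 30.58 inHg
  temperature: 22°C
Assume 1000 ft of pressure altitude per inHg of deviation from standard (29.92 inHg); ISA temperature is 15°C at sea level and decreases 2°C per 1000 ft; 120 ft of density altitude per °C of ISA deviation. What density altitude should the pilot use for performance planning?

15348 ft

Pressure altitude = 12360 + (29.92 − 30.58) × 1000 = 12360 + (-660) = 11700 ft.
ISA temperature at 11700 ft = 15 − 2 × (11700/1000) = -8.4°C.
ISA deviation = 22 − (-8.4) = +30.4°C.
Density altitude = 11700 + 120 × (30.4) = 15348 ft.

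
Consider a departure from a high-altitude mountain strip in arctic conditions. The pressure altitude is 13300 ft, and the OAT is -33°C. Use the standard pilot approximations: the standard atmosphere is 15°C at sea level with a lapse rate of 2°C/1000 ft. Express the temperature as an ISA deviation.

ISA-21.4°C

ISA temperature at 13300 ft = 15 − 2 × (13300/1000) = -11.6°C.
Deviation = OAT − ISA = -33 − (-11.6) = -21.4°C.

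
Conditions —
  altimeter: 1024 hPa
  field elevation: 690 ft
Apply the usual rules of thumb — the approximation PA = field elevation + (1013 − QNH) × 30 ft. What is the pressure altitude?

Pressure correction = (1013 − 1024) × 30 = -330 ft.
Pressure altitude = 690 + (-330) = 360 ft.

360 ft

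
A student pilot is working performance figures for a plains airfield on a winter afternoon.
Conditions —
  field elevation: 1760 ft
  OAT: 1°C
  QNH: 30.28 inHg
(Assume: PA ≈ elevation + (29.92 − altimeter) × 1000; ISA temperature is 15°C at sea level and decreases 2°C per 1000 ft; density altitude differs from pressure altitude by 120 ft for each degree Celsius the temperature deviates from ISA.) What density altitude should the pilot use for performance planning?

Pressure altitude = 1760 + (29.92 − 30.28) × 1000 = 1760 + (-360) = 1400 ft.
ISA temperature at 1400 ft = 15 − 2 × (1400/1000) = 12.2°C.
ISA deviation = 1 − 12.2 = -11.2°C.
Density altitude = 1400 + 120 × (-11.2) = 56 ft.

56 ft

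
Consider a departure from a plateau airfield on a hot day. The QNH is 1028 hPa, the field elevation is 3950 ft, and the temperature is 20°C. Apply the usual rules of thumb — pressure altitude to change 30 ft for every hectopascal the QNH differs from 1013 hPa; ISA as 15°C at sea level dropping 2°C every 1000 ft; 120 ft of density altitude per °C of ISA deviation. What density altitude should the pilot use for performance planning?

4940 ft

Pressure altitude = 3950 + (1013 − 1028) × 30 = 3950 + (-450) = 3500 ft.
ISA temperature at 3500 ft = 15 − 2 × (3500/1000) = 8°C.
ISA deviation = 20 − 8 = +12°C.
Density altitude = 3500 + 120 × (12) = 4940 ft.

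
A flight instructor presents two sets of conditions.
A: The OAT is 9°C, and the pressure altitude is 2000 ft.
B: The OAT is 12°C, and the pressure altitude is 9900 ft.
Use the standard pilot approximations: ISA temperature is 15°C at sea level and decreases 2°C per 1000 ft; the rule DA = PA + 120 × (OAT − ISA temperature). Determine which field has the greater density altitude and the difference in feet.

B by 10156 ft

A: ISA temp = 11°C, deviation -2°C, DA = 2000 + 120 × (-2) = 1760 ft.
B: ISA temp = -4.8°C, deviation +16.8°C, DA = 9900 + 120 × 16.8 = 11916 ft.
B is higher by 11916 − 1760 = 10156 ft.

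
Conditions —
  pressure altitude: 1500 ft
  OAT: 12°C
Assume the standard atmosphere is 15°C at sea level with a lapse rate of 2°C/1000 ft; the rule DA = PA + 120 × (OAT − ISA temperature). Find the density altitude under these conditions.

1500 ft

ISA temperature at 1500 ft = 15 − 2 × (1500/1000) = 12°C.
ISA deviation = 12 − 12 = 0°C.
Density altitude = 1500 + 120 × (0) = 1500 + (0) = 1500 ft.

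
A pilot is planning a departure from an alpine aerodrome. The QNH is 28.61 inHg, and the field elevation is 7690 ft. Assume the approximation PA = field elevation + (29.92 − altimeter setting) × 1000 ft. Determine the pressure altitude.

Pressure correction = (29.92 − 28.61) × 1000 = +1310 ft.
Pressure altitude = 7690 + (+1310) = 9000 ft.

9000 ft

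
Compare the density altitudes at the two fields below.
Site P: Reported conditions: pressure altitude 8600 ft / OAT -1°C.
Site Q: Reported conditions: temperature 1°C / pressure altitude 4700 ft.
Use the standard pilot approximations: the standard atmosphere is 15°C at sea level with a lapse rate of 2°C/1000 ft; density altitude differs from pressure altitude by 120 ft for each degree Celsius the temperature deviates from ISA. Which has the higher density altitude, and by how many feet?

Site P by 4596 ft

Site P: ISA temp = -2.2°C, deviation +1.2°C, DA = 8600 + 120 × 1.2 = 8744 ft.
Site Q: ISA temp = 5.6°C, deviation -4.6°C, DA = 4700 + 120 × (-4.6) = 4148 ft.
Site P is higher by 8744 − 4148 = 4596 ft.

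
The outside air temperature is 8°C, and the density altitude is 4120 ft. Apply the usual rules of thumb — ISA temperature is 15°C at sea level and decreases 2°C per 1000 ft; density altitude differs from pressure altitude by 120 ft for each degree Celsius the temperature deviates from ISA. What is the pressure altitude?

DA = PA + 120 × (OAT − (15 − 2·PA/1000)) = PA + 120·OAT − 1800 + 0.24·PA = 1.24·PA + 120·OAT − 1800.
So 1.24·PA = 4120 − 120 × 8 + 1800 = 4960.
PA = 4960 / 1.24 = 4000 ft.

4000 ft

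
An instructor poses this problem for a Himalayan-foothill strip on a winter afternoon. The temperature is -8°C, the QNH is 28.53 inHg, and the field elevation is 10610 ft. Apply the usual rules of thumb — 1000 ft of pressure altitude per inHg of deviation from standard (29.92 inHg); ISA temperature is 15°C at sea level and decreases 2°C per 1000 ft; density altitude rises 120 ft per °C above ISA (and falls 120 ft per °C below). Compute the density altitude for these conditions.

12120 ft

Pressure altitude = 10610 + (29.92 − 28.53) × 1000 = 10610 + (+1390) = 12000 ft.
ISA temperature at 12000 ft = 15 − 2 × (12000/1000) = -9°C.
ISA deviation = -8 − (-9) = +1°C.
Density altitude = 12000 + 120 × (1) = 12120 ft.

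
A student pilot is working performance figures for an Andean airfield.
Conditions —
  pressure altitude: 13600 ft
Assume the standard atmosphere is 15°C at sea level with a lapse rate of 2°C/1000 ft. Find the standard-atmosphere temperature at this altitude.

ISA temperature = 15 − 2 × (13600/1000) = 15 − 27.2 = -12.2°C.

-12.2°C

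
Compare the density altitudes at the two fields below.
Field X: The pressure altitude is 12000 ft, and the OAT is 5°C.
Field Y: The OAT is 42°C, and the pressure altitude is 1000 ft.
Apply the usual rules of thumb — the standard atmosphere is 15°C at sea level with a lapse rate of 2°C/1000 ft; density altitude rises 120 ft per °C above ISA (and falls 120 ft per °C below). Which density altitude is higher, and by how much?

Field X: ISA temp = -9°C, deviation +14°C, DA = 12000 + 120 × 14 = 13680 ft.
Field Y: ISA temp = 13°C, deviation +29°C, DA = 1000 + 120 × 29 = 4480 ft.
Field X is higher by 13680 − 4480 = 9200 ft.

Field X by 9200 ft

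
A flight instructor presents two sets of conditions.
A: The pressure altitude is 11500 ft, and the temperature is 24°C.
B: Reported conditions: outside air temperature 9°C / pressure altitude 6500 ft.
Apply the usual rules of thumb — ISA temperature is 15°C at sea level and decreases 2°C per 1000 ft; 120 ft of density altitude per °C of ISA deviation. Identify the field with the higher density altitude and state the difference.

A: ISA temp = -8°C, deviation +32°C, DA = 11500 + 120 × 32 = 15340 ft.
B: ISA temp = 2°C, deviation +7°C, DA = 6500 + 120 × 7 = 7340 ft.
A is higher by 15340 − 7340 = 8000 ft.

A by 8000 ft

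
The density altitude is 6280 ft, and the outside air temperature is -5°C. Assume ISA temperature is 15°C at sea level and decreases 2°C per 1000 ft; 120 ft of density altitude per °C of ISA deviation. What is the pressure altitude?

7000 ft

DA = PA + 120 × (OAT − (15 − 2·PA/1000)) = PA + 120·OAT − 1800 + 0.24·PA = 1.24·PA + 120·OAT − 1800.
So 1.24·PA = 6280 − 120 × (-5) + 1800 = 8680.
PA = 8680 / 1.24 = 7000 ft.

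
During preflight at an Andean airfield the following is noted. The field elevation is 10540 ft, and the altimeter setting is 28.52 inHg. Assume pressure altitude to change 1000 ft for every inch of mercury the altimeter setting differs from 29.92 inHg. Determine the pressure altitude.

11940 ft

Pressure correction = (29.92 − 28.52) × 1000 = +1400 ft.
Pressure altitude = 10540 + (+1400) = 11940 ft.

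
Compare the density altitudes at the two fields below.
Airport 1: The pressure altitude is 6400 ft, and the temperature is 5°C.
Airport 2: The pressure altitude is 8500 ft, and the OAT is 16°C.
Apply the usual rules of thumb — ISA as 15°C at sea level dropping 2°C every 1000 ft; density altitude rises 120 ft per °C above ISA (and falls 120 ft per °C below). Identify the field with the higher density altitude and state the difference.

Airport 2 by 3924 ft

Airport 1: ISA temp = 2.2°C, deviation +2.8°C, DA = 6400 + 120 × 2.8 = 6736 ft.
Airport 2: ISA temp = -2°C, deviation +18°C, DA = 8500 + 120 × 18 = 10660 ft.
Airport 2 is higher by 10660 − 6736 = 3924 ft.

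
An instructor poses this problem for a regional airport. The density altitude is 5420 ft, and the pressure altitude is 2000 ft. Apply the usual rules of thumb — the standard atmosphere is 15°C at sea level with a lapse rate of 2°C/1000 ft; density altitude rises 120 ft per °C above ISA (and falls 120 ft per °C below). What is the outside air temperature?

39.5°C

Density altitude − pressure altitude = 5420 − 2000 = +3420 ft.
At 120 ft/°C that is an ISA deviation of 3420/120 = +28.5°C.
ISA temperature at 2000 ft = 15 − 2 × (2000/1000) = 11°C.
OAT = ISA + deviation = 11 + (+28.5) = 39.5°C.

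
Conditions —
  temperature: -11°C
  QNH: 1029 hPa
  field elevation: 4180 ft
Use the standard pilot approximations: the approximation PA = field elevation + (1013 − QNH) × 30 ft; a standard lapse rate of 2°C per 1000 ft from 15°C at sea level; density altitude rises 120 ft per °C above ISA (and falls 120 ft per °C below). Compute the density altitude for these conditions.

Pressure altitude = 4180 + (1013 − 1029) × 30 = 4180 + (-480) = 3700 ft.
ISA temperature at 3700 ft = 15 − 2 × (3700/1000) = 7.6°C.
ISA deviation = -11 − 7.6 = -18.6°C.
Density altitude = 3700 + 120 × (-18.6) = 1468 ft.

1468 ft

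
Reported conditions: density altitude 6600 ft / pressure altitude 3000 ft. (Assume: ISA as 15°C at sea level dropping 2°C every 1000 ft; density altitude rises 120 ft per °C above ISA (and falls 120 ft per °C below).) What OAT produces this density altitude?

39°C

Density altitude − pressure altitude = 6600 − 3000 = +3600 ft.
At 120 ft/°C that is an ISA deviation of 3600/120 = +30°C.
ISA temperature at 3000 ft = 15 − 2 × (3000/1000) = 9°C.
OAT = ISA + deviation = 9 + (+30) = 39°C.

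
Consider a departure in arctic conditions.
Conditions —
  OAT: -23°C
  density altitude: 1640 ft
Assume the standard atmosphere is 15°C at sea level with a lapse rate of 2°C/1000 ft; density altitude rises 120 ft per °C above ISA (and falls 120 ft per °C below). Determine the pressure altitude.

5000 ft

DA = PA + 120 × (OAT − (15 − 2·PA/1000)) = PA + 120·OAT − 1800 + 0.24·PA = 1.24·PA + 120·OAT − 1800.
So 1.24·PA = 1640 − 120 × (-23) + 1800 = 6200.
PA = 6200 / 1.24 = 5000 ft.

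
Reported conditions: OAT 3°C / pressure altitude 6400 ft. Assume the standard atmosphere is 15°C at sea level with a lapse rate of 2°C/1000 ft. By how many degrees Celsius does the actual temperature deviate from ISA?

ISA+0.8°C

ISA temperature at 6400 ft = 15 − 2 × (6400/1000) = 2.2°C.
Deviation = OAT − ISA = 3 − 2.2 = +0.8°C.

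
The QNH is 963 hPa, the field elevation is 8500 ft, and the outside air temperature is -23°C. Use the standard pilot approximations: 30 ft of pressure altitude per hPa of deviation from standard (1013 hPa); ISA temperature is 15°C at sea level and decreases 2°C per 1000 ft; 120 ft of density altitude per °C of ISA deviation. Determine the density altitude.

7840 ft

Pressure altitude = 8500 + (1013 − 963) × 30 = 8500 + (+1500) = 10000 ft.
ISA temperature at 10000 ft = 15 − 2 × (10000/1000) = -5°C.
ISA deviation = -23 − (-5) = -18°C.
Density altitude = 10000 + 120 × (-18) = 7840 ft.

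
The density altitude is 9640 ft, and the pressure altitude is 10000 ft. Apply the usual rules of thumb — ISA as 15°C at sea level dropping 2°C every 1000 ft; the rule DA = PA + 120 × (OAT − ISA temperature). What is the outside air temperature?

Density altitude − pressure altitude = 9640 − 10000 = -360 ft.
At 120 ft/°C that is an ISA deviation of -360/120 = -3°C.
ISA temperature at 10000 ft = 15 − 2 × (10000/1000) = -5°C.
OAT = ISA + deviation = -5 + (-3) = -8°C.

-8°C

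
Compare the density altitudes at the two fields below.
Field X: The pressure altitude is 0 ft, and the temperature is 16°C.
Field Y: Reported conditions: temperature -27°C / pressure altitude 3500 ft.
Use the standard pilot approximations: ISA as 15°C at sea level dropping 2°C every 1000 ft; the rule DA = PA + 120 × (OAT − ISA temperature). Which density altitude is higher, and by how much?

Field X by 820 ft

Field X: ISA temp = 15°C, deviation +1°C, DA = 0 + 120 × 1 = 120 ft.
Field Y: ISA temp = 8°C, deviation -35°C, DA = 3500 + 120 × (-35) = -700 ft.
Field X is higher by 120 − (-700) = 820 ft.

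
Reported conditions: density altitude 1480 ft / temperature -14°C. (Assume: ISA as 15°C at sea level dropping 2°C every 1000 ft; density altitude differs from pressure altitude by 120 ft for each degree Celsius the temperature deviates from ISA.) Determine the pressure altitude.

4000 ft

DA = PA + 120 × (OAT − (15 − 2·PA/1000)) = PA + 120·OAT − 1800 + 0.24·PA = 1.24·PA + 120·OAT − 1800.
So 1.24·PA = 1480 − 120 × (-14) + 1800 = 4960.
PA = 4960 / 1.24 = 4000 ft.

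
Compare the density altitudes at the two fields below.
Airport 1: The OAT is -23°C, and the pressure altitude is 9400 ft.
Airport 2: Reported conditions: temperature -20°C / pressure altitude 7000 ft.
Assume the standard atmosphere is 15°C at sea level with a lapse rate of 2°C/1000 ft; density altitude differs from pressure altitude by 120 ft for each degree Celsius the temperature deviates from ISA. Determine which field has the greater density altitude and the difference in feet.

Airport 1: ISA temp = -3.8°C, deviation -19.2°C, DA = 9400 + 120 × (-19.2) = 7096 ft.
Airport 2: ISA temp = 1°C, deviation -21°C, DA = 7000 + 120 × (-21) = 4480 ft.
Airport 1 is higher by 7096 − 4480 = 2616 ft.

Airport 1 by 2616 ft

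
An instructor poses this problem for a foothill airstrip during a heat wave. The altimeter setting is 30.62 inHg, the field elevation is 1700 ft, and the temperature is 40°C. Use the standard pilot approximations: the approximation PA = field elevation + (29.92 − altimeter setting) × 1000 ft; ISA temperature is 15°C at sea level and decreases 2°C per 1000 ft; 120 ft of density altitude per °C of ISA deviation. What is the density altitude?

4240 ft

Pressure altitude = 1700 + (29.92 − 30.62) × 1000 = 1700 + (-700) = 1000 ft.
ISA temperature at 1000 ft = 15 − 2 × (1000/1000) = 13°C.
ISA deviation = 40 − 13 = +27°C.
Density altitude = 1000 + 120 × (27) = 4240 ft.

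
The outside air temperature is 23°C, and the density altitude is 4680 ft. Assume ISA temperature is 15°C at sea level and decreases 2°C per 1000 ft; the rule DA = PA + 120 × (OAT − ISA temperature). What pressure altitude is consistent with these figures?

3000 ft

DA = PA + 120 × (OAT − (15 − 2·PA/1000)) = PA + 120·OAT − 1800 + 0.24·PA = 1.24·PA + 120·OAT − 1800.
So 1.24·PA = 4680 − 120 × 23 + 1800 = 3720.
PA = 3720 / 1.24 = 3000 ft.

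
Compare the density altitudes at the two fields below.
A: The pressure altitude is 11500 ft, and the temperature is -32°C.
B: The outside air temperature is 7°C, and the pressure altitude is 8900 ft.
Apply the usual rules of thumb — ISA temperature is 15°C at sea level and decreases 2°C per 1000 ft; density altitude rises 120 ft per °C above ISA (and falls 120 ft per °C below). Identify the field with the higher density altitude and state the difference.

A: ISA temp = -8°C, deviation -24°C, DA = 11500 + 120 × (-24) = 8620 ft.
B: ISA temp = -2.8°C, deviation +9.8°C, DA = 8900 + 120 × 9.8 = 10076 ft.
B is higher by 10076 − 8620 = 1456 ft.

B by 1456 ft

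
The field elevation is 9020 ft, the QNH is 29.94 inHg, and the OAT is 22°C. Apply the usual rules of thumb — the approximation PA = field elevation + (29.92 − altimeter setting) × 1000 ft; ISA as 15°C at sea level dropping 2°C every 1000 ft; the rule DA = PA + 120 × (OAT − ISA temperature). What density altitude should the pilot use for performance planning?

Pressure altitude = 9020 + (29.92 − 29.94) × 1000 = 9020 + (-20) = 9000 ft.
ISA temperature at 9000 ft = 15 − 2 × (9000/1000) = -3°C.
ISA deviation = 22 − (-3) = +25°C.
Density altitude = 9000 + 120 × (25) = 12000 ft.

12000 ft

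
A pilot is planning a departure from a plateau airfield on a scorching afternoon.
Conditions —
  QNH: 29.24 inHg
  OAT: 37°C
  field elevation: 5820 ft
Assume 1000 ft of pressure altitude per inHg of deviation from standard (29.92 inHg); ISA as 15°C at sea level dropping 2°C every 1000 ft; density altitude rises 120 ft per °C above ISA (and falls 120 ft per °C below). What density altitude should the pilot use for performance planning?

Pressure altitude = 5820 + (29.92 − 29.24) × 1000 = 5820 + (+680) = 6500 ft.
ISA temperature at 6500 ft = 15 − 2 × (6500/1000) = 2°C.
ISA deviation = 37 − 2 = +35°C.
Density altitude = 6500 + 120 × (35) = 10700 ft.

10700 ft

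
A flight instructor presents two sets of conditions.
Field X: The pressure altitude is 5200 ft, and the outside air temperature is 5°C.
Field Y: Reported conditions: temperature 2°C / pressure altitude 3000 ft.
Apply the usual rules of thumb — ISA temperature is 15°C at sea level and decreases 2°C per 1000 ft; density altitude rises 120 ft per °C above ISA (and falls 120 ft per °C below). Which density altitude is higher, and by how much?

Field X: ISA temp = 4.6°C, deviation +0.4°C, DA = 5200 + 120 × 0.4 = 5248 ft.
Field Y: ISA temp = 9°C, deviation -7°C, DA = 3000 + 120 × (-7) = 2160 ft.
Field X is higher by 5248 − 2160 = 3088 ft.

Field X by 3088 ft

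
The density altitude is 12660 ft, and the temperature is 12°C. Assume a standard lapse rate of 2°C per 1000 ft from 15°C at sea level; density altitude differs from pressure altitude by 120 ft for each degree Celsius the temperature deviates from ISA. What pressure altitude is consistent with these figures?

DA = PA + 120 × (OAT − (15 − 2·PA/1000)) = PA + 120·OAT − 1800 + 0.24·PA = 1.24·PA + 120·OAT − 1800.
So 1.24·PA = 12660 − 120 × 12 + 1800 = 13020.
PA = 13020 / 1.24 = 10500 ft.

10500 ft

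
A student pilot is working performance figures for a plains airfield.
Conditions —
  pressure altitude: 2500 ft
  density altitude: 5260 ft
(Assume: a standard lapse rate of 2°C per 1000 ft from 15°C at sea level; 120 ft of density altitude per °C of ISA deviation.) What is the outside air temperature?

33°C

Density altitude − pressure altitude = 5260 − 2500 = +2760 ft.
At 120 ft/°C that is an ISA deviation of 2760/120 = +23°C.
ISA temperature at 2500 ft = 15 − 2 × (2500/1000) = 10°C.
OAT = ISA + deviation = 10 + (+23) = 33°C.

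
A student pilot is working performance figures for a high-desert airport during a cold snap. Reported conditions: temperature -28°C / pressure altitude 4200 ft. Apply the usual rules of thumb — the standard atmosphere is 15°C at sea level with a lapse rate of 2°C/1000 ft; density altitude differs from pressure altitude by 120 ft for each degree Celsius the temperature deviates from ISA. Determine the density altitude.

ISA temperature at 4200 ft = 15 − 2 × (4200/1000) = 6.6°C.
ISA deviation = -28 − 6.6 = -34.6°C.
Density altitude = 4200 + 120 × (-34.6) = 4200 + (-4152) = 48 ft.

48 ft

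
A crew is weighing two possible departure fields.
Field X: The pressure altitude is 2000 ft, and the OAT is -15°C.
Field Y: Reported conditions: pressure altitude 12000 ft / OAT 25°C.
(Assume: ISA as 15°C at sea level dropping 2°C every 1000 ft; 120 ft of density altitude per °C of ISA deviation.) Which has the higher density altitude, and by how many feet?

Field X: ISA temp = 11°C, deviation -26°C, DA = 2000 + 120 × (-26) = -1120 ft.
Field Y: ISA temp = -9°C, deviation +34°C, DA = 12000 + 120 × 34 = 16080 ft.
Field Y is higher by 16080 − (-1120) = 17200 ft.

Field Y by 17200 ft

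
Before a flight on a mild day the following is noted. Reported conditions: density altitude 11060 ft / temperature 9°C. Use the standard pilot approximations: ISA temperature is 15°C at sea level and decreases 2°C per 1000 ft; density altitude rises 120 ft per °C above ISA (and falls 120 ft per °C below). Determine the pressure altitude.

9500 ft

DA = PA + 120 × (OAT − (15 − 2·PA/1000)) = PA + 120·OAT − 1800 + 0.24·PA = 1.24·PA + 120·OAT − 1800.
So 1.24·PA = 11060 − 120 × 9 + 1800 = 11780.
PA = 11780 / 1.24 = 9500 ft.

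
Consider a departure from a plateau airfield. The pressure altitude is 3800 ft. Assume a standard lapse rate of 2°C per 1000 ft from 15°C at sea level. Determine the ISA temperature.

ISA temperature = 15 − 2 × (3800/1000) = 15 − 7.6 = 7.4°C.

7.4°C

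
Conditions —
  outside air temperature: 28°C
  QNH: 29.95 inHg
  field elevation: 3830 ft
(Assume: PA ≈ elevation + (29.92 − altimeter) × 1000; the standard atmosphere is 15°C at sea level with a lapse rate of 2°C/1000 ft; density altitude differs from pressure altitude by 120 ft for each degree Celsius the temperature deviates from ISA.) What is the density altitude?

Pressure altitude = 3830 + (29.92 − 29.95) × 1000 = 3830 + (-30) = 3800 ft.
ISA temperature at 3800 ft = 15 − 2 × (3800/1000) = 7.4°C.
ISA deviation = 28 − 7.4 = +20.6°C.
Density altitude = 3800 + 120 × (20.6) = 6272 ft.

6272 ft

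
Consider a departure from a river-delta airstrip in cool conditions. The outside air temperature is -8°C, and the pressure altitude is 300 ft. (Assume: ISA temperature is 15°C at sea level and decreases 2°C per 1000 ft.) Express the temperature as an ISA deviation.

ISA temperature at 300 ft = 15 − 2 × (300/1000) = 14.4°C.
Deviation = OAT − ISA = -8 − 14.4 = -22.4°C.

ISA-22.4°C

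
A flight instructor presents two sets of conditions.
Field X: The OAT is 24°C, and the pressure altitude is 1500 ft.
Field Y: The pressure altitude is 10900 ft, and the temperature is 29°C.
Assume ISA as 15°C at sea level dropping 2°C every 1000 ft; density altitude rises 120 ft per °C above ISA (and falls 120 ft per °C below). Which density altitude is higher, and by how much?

Field X: ISA temp = 12°C, deviation +12°C, DA = 1500 + 120 × 12 = 2940 ft.
Field Y: ISA temp = -6.8°C, deviation +35.8°C, DA = 10900 + 120 × 35.8 = 15196 ft.
Field Y is higher by 15196 − 2940 = 12256 ft.

Field Y by 12256 ft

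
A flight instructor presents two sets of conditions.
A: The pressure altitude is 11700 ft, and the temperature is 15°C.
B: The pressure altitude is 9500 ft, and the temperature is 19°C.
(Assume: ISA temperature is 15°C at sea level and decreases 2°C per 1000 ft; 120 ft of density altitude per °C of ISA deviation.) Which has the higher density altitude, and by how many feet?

A: ISA temp = -8.4°C, deviation +23.4°C, DA = 11700 + 120 × 23.4 = 14508 ft.
B: ISA temp = -4°C, deviation +23°C, DA = 9500 + 120 × 23 = 12260 ft.
A is higher by 14508 − 12260 = 2248 ft.

A by 2248 ft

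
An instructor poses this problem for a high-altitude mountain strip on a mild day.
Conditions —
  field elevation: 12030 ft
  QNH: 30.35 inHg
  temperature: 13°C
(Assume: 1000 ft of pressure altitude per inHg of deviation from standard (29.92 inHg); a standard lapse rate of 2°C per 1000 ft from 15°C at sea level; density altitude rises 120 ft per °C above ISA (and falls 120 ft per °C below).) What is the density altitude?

Pressure altitude = 12030 + (29.92 − 30.35) × 1000 = 12030 + (-430) = 11600 ft.
ISA temperature at 11600 ft = 15 − 2 × (11600/1000) = -8.2°C.
ISA deviation = 13 − (-8.2) = +21.2°C.
Density altitude = 11600 + 120 × (21.2) = 14144 ft.

14144 ft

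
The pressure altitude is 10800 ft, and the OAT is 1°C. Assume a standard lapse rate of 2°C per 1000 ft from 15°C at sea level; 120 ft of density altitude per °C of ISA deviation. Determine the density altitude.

ISA temperature at 10800 ft = 15 − 2 × (10800/1000) = -6.6°C.
ISA deviation = 1 − (-6.6) = +7.6°C.
Density altitude = 10800 + 120 × (7.6) = 10800 + (+912) = 11712 ft.

11712 ft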